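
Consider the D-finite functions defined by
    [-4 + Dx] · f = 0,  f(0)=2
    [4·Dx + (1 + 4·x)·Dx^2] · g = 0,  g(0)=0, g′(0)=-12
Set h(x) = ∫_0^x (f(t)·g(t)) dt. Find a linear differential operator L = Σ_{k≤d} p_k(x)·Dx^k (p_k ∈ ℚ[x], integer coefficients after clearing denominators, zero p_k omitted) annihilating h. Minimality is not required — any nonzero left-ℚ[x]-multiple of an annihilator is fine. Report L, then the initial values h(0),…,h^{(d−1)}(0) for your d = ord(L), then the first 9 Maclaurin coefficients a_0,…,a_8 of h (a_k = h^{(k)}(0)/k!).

L = 64·x·Dx + (-4 - 32·x)·Dx^2 + (1 + 4·x)·Dx^3  (order 3).
h: a_k = 0, 0, -12, -16, -32, 0, -384/5, 512/3, -11776/21, …
ICs: h(0) = 0, h′(0) = 0, h′′(0) = -24.

f: a_k = 2, 8, 16, 64/3, 64/3, 256/15, 512/45, 2048/315, 1024/315, …
g: a_k = 0, -12, 24, -64, 192, -3072/5, 2048, -49152/7, 24576, …
L₀ := L_f ⊗_s L_g (sym. prod.), ord ≤ 2.
Integrate: L := L₀·Dx.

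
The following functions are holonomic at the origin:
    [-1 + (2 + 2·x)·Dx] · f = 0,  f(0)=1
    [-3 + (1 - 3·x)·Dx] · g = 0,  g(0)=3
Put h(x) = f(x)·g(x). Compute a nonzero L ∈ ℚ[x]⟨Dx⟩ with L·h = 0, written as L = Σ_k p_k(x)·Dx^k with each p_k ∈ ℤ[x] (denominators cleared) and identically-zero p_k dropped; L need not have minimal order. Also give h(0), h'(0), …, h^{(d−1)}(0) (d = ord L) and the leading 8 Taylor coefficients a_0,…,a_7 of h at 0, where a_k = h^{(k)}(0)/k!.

f: a_k = 1, 1/2, -1/8, 1/16, -5/128, 7/256, -21/1024, 33/2048, …
g: a_k = 3, 9, 27, 81, 243, 729, 2187, 6561, …
L₀ := L_f ⊗_s L_g (sym. prod.), ord ≤ 1.
L = (7 + 3·x) + (-2 + 4·x + 6·x^2)·Dx  (order 1).
h: a_k = 3, 21/2, 249/8, 1497/16, 35913/128, 215499/256, 2585925/1024, 15515649/2048, …
ICs: h(0) = 3.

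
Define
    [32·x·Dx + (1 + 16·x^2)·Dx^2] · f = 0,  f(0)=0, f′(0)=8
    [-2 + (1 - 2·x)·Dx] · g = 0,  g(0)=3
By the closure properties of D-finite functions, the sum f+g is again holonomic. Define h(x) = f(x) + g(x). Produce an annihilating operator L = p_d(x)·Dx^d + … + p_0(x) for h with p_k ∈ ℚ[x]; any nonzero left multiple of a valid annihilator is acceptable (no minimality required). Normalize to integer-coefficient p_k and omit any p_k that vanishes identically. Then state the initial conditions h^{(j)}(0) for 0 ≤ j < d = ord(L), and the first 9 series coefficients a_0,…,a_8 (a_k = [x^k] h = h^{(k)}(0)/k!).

f: a_k = 0, 8, 0, -128/3, 0, 2048/5, 0, -32768/7, 0, …
g: a_k = 3, 6, 12, 24, 48, 96, 192, 384, 768, …
Sum ⇒ L₀ = lclm(L_f,L_g) in ℚ(x)⟨Dx⟩.
L = (32 - 256·x - 1536·x^2)·Dx + (-14 + 32·x + 160·x^2 - 1536·x^3)·Dx^2 + (1 + 6·x + 96·x^3 - 256·x^4)·Dx^3  (order 3).
h: a_k = 3, 14, 12, -56/3, 48, 2528/5, 192, -30080/7, 768, …
ICs: h(0) = 3, h′(0) = 14, h′′(0) = 24.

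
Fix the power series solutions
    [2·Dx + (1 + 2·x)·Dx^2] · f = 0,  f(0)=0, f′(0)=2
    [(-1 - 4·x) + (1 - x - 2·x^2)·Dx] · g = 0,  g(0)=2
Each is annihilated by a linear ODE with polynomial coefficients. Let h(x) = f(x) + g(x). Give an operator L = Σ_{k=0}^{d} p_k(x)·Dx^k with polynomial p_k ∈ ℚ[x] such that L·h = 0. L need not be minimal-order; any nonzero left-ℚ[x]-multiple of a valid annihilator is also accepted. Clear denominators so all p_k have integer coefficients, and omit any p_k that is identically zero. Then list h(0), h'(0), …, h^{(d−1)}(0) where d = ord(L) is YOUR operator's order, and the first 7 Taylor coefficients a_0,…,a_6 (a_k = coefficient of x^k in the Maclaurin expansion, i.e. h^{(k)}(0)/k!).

L = (-54 - 228·x - 432·x^2 - 288·x^3 - 192·x^4)·Dx + (-11 - 124·x - 464·x^2 - 704·x^3 - 592·x^4 - 320·x^5)·Dx^2 + (4 + 19·x + 17·x^2 - 42·x^3 - 116·x^4 - 136·x^5 - 64·x^6)·Dx^3  (order 3).
h: a_k = 2, 4, 4, 38/3, 18, 242/5, 226/3, …
ICs: h(0) = 2, h′(0) = 4, h′′(0) = 8.

f: a_k = 0, 2, -2, 8/3, -4, 32/5, -32/3, …
g: a_k = 2, 2, 6, 10, 22, 42, 86, …
L₀ := lclm(L_f,L_g); ord L₀ ≤ 2+1.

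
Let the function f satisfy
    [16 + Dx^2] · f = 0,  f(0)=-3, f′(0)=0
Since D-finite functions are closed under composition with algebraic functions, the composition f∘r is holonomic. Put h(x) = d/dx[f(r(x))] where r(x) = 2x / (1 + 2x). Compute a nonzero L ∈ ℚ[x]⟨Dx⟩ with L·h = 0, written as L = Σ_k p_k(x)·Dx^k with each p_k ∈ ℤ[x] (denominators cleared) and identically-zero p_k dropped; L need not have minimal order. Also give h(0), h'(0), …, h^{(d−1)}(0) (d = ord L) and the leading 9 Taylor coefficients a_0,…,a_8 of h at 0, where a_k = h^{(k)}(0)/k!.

L = (88 + 96·x + 96·x^2) + (12 + 72·x + 144·x^2 + 96·x^3)·Dx + (1 + 8·x + 24·x^2 + 32·x^3 + 16·x^4)·Dx^2  (order 2).
h: a_k = 0, 192, -1152, 2560, 5120, -351232/5, 1763328/5, -25739264/21, 110198784/35, …
ICs: h(0) = 0, h′(0) = 192.

f: a_k = -3, 0, 24, 0, -32, 0, 256/15, 0, -512/105, …
Change of var in L_f (x↦r) gives L₀.
Differentiate: ansatz ord ≤ ord L₀ ⇒ L.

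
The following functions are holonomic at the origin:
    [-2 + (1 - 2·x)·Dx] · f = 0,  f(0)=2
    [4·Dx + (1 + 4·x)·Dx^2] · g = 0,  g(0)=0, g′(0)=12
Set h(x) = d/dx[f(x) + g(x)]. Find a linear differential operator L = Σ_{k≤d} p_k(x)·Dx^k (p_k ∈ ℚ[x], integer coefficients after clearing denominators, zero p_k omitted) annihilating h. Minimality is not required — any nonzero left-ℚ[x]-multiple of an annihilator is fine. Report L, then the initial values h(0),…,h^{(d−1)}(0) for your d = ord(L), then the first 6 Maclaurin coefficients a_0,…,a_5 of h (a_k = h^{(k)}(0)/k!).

f: a_k = 2, 4, 8, 16, 32, 64, …
g: a_k = 0, 12, -24, 64, -192, 3072/5, …
L₀ := lclm(L_f,L_g); ord L₀ ≤ 1+2.
Derive L from L₀ (diff closure).
L = (28 + 16·x) + (-1 + 40·x + 32·x^2)·Dx + (-1 - 3·x + 6·x^2 + 8·x^3)·Dx^2  (order 2).
h: a_k = 16, -32, 240, -640, 3392, -11520, …
ICs: h(0) = 16, h′(0) = -32.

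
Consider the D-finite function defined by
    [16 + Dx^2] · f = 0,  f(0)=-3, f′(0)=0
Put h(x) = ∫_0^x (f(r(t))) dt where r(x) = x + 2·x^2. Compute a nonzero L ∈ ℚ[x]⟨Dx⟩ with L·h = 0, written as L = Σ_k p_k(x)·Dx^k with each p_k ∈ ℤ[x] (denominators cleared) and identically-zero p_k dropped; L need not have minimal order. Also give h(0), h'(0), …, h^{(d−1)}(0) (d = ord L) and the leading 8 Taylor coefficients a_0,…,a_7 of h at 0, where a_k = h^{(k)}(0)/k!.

f: a_k = -3, 0, 24, 0, -32, 0, 256/15, 0, …
h₀=f(r): pull back L_f along r ⇒ L₀.
h=∫h₀ ⇒ L = L₀·Dx.
L = (16 + 192·x + 768·x^2 + 1024·x^3)·Dx - 4·Dx^2 + (1 + 4·x)·Dx^3  (order 3).
h: a_k = 0, -3, 0, 8, 24, 64/5, -128/3, -11264/105, …
ICs: h(0) = 0, h′(0) = -3, h′′(0) = 0.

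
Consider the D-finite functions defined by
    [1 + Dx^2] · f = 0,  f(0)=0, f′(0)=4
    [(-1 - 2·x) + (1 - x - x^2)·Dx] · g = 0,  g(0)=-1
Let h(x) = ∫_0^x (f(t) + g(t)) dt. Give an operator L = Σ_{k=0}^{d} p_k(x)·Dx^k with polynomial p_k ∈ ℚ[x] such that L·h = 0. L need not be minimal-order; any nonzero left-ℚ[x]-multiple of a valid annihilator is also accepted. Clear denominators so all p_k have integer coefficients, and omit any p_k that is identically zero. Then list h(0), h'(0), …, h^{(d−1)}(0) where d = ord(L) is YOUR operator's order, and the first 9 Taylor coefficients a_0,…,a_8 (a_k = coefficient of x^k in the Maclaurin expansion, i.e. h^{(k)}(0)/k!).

f: a_k = 0, 4, 0, -2/3, 0, 1/30, 0, -1/1260, 0, …
g: a_k = -1, -1, -2, -3, -5, -8, -13, -21, -34, …
L₀ := lclm(L_f,L_g); ord L₀ ≤ 2+1.
Integrate: L := L₀·Dx.
L = (-19 - 48·x - 31·x^2 - 24·x^3 - 5·x^4 - 2·x^5)·Dx + (5 - x - 4·x^2 - 7·x^3 - 6·x^4 - 3·x^5 - x^6)·Dx^2 + (-19 - 48·x - 31·x^2 - 24·x^3 - 5·x^4 - 2·x^5)·Dx^3 + (5 - x - 4·x^2 - 7·x^3 - 6·x^4 - 3·x^5 - x^6)·Dx^4  (order 4).
h: a_k = 0, -1, 3/2, -2/3, -11/12, -1, -239/180, -13/7, -26461/10080, …
ICs: h(0) = 0, h′(0) = -1, h′′(0) = 3, h′′′(0) = -4.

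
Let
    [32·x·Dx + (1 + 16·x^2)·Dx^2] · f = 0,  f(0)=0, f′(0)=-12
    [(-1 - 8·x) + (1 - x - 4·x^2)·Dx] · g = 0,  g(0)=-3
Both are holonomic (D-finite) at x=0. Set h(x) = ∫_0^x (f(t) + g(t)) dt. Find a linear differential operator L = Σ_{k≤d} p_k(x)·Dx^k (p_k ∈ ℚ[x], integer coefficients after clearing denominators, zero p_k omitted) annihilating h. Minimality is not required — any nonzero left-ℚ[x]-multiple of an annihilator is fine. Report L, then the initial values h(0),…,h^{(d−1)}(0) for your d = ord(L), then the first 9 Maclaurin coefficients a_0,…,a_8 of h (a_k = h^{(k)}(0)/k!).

f: a_k = 0, -12, 0, 64, 0, -3072/5, 0, 49152/7, 0, …
g: a_k = -3, -3, -15, -27, -87, -195, -543, -1323, -3495, …
Weyl lclm of L_f,L_g ⇒ L₀ (ord ≤ 3).
h=∫₀ˣh₀: take L = L₀·Dx.
L = (160 - 640·x - 14848·x^2 - 36864·x^3 - 178176·x^4 - 98304·x^6)·Dx^2 + (-43 - 336·x - 16·x^2 - 3072·x^3 - 35072·x^4 - 124928·x^5 - 12288·x^6 - 98304·x^7)·Dx^3 + (5 + 23·x + 272·x^2 + 16·x^3 + 2368·x^4 - 5888·x^5 - 12288·x^6 - 4096·x^7 - 16384·x^8)·Dx^4  (order 4).
h: a_k = 0, -3, -15/2, -5, 37/4, -87/5, -1349/10, -543/7, 39891/56, …
ICs: h(0) = 0, h′(0) = -3, h′′(0) = -15, h′′′(0) = -30.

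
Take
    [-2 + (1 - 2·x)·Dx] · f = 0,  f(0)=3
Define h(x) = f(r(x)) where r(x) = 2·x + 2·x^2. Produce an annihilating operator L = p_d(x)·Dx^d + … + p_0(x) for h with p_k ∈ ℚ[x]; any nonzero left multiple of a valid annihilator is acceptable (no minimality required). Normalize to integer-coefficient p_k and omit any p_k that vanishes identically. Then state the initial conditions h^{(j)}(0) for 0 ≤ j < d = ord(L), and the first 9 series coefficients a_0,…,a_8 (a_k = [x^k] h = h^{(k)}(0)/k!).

L = (4 + 8·x) + (-1 + 4·x + 4·x^2)·Dx  (order 1).
h: a_k = 3, 12, 60, 288, 1392, 6720, 32448, 156672, 756480, …
ICs: h(0) = 3.

f: a_k = 3, 6, 12, 24, 48, 96, 192, 384, 768, …
Substitute x→r, Dx→(1/r')Dx; clear ⇒ L₀.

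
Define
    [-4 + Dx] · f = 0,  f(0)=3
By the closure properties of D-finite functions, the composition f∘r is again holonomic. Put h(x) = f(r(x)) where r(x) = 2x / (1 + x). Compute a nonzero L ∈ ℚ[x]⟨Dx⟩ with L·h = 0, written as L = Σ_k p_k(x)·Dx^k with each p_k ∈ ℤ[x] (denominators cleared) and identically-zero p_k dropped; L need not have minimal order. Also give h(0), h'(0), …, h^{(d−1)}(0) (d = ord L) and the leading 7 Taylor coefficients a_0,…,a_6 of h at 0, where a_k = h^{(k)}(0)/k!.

L = -8 + (1 + 2·x + x^2)·Dx  (order 1).
h: a_k = 3, 24, 72, 88, 8, -264/5, 184/15, …
ICs: h(0) = 3.

f: a_k = 3, 12, 24, 32, 32, 128/5, 256/15, …
Change of var in L_f (x↦r) gives L₀.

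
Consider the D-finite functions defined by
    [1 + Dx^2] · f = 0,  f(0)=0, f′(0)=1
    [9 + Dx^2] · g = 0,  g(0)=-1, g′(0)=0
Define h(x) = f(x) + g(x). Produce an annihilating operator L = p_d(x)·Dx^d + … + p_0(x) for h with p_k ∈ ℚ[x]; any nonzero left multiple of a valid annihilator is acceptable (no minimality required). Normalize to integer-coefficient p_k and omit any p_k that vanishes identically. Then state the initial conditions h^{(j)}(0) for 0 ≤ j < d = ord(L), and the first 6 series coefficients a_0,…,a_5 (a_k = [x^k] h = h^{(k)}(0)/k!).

f: a_k = 0, 1, 0, -1/6, 0, 1/120, …
g: a_k = -1, 0, 9/2, 0, -27/8, 0, …
h₀=f+g: left-lcm gives L₀, ord ≤ 4.
L = 9 + 10·Dx^2 + Dx^4  (order 4).
h: a_k = -1, 1, 9/2, -1/6, -27/8, 1/120, …
ICs: h(0) = -1, h′(0) = 1, h′′(0) = 9, h′′′(0) = -1.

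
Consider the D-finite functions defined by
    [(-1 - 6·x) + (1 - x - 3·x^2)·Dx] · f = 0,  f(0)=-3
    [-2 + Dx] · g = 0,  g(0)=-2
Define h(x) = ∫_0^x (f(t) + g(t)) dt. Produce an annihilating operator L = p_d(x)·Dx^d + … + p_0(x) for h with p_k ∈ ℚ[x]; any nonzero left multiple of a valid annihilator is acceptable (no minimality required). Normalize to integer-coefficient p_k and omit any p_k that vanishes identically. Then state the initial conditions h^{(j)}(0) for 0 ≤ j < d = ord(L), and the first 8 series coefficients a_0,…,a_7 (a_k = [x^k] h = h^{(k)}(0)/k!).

L = (-12 - 16·x - 144·x^2 - 72·x^3)·Dx + (4 + 26·x + 74·x^2 - 24·x^3 - 36·x^4)·Dx^2 + (1 - 9·x - x^2 + 30·x^3 + 18·x^4)·Dx^3  (order 3).
h: a_k = 0, -5, -7/2, -16/3, -71/12, -35/3, -904/45, -13103/315, …
ICs: h(0) = 0, h′(0) = -5, h′′(0) = -7.

f: a_k = -3, -3, -12, -21, -57, -120, -291, -651, …
g: a_k = -2, -4, -4, -8/3, -4/3, -8/15, -8/45, -16/315, …
Weyl lclm of L_f,L_g ⇒ L₀ (ord ≤ 2).
h=∫₀ˣh₀: take L = L₀·Dx.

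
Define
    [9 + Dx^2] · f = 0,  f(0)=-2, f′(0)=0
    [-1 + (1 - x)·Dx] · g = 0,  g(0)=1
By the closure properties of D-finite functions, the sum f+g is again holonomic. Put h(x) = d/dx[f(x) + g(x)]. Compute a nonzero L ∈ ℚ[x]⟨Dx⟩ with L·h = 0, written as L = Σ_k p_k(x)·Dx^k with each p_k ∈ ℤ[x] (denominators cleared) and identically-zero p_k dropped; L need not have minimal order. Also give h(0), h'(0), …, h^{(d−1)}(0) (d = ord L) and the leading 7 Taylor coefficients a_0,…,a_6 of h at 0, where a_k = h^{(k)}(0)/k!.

f: a_k = -2, 0, 9, 0, -27/4, 0, 81/40, …
g: a_k = 1, 1, 1, 1, 1, 1, 1, …
h₀=f+g: left-lcm gives L₀, ord ≤ 3.
h=h₀': d/dx-closure on L₀ ⇒ L.
L = (126 - 108·x + 54·x^2) + (-45 + 99·x - 81·x^2 + 27·x^3)·Dx + (14 - 12·x + 6·x^2)·Dx^2 + (-5 + 11·x - 9·x^2 + 3·x^3)·Dx^3  (order 3).
h: a_k = 1, 20, 3, -23, 5, 363/20, 7, …
ICs: h(0) = 1, h′(0) = 20, h′′(0) = 6.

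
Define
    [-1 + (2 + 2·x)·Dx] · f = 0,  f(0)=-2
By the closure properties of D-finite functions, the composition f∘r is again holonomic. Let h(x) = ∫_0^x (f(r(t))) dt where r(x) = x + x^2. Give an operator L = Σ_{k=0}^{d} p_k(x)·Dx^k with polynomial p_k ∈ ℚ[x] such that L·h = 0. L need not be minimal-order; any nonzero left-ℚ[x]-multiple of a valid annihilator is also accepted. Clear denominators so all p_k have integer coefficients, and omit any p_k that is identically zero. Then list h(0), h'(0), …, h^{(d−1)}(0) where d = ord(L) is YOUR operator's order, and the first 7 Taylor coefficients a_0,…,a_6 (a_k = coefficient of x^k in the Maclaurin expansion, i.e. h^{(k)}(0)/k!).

f: a_k = -2, -1, 1/4, -1/8, 5/64, -7/128, 21/512, …
L₀ from L_f via x↦r, Dx↦r'^{-1}Dx.
h=∫h₀ ⇒ L = L₀·Dx.
L = (-1 - 2·x)·Dx + (2 + 2·x + 2·x^2)·Dx^2  (order 2).
h: a_k = 0, -2, -1/2, -1/4, 3/32, -3/320, -5/256, …
ICs: h(0) = 0, h′(0) = -2.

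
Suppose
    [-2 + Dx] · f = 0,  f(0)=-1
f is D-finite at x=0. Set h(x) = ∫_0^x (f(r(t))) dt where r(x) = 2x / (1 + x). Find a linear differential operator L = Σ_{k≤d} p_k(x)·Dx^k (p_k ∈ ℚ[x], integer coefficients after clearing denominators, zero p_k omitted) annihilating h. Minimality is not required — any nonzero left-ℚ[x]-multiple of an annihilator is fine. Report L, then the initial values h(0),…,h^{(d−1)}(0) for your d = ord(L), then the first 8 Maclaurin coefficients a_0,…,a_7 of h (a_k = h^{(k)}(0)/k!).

L = -4·Dx + (1 + 2·x + x^2)·Dx^2  (order 2).
h: a_k = 0, -1, -2, -4/3, 1/3, 4/15, -14/45, 44/315, …
ICs: h(0) = 0, h′(0) = -1.

f: a_k = -1, -2, -2, -4/3, -2/3, -4/15, -4/45, -8/315, …
L₀ from L_f via x↦r, Dx↦r'^{-1}Dx.
h=∫h₀ ⇒ L = L₀·Dx.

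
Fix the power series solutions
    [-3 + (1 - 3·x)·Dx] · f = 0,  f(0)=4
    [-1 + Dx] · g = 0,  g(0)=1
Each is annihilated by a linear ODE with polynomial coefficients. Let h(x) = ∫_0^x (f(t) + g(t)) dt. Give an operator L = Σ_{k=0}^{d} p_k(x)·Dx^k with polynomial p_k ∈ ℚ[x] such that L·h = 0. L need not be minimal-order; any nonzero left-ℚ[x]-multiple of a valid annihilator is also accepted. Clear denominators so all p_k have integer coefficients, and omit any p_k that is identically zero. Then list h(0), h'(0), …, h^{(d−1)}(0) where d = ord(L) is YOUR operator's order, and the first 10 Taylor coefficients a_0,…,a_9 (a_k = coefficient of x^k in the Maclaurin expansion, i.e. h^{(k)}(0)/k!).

f: a_k = 4, 12, 36, 108, 324, 972, 2916, 8748, 26244, 78732, …
g: a_k = 1, 1, 1/2, 1/6, 1/24, 1/120, 1/720, 1/5040, 1/40320, 1/362880, …
h₀=f+g: left-lcm gives L₀, ord ≤ 2.
h=∫₀ˣh₀: take L = L₀·Dx.
L = (-15 - 9·x)·Dx + (17 + 6·x - 9·x^2)·Dx^2 + (-2 + 3·x + 9·x^2)·Dx^3  (order 3).
h: a_k = 0, 5, 13/2, 73/6, 649/24, 7777/120, 116641/720, 2099521/5040, 44089921/40320, 1058158081/362880, …
ICs: h(0) = 0, h′(0) = 5, h′′(0) = 13.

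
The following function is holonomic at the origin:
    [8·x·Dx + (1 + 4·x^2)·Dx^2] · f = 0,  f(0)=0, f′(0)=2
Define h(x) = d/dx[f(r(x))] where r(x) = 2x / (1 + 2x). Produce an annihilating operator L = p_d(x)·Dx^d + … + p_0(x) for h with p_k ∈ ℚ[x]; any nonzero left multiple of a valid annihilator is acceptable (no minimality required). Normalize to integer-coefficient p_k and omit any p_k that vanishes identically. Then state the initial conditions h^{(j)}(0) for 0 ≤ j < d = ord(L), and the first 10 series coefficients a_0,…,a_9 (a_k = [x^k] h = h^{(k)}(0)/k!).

f: a_k = 0, 2, 0, -8/3, 0, 32/5, 0, -128/7, 0, 512/9, …
Substitute x→r, Dx→(1/r')Dx; clear ⇒ L₀.
h₀' ⇒ L via d/dx closure of L₀.
L = (4 + 40·x) + (1 + 4·x + 20·x^2)·Dx  (order 1).
h: a_k = 4, -16, -16, 384, -1216, -2816, 35584, -86016, -367616, 3190784, …
ICs: h(0) = 4.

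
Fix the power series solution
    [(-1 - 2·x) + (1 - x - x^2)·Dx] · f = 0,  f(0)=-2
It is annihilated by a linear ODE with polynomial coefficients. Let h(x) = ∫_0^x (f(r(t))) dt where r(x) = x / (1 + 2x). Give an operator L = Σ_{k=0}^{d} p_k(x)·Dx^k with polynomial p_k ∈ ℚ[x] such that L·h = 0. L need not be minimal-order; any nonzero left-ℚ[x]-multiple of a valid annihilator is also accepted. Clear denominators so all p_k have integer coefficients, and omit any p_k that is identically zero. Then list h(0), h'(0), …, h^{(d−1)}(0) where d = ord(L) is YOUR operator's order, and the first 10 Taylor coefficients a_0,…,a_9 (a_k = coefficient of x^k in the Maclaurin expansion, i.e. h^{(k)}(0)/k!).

f: a_k = -2, -2, -4, -6, -10, -16, -26, -42, -68, -110, …
L₀ from L_f via x↦r, Dx↦r'^{-1}Dx.
h=∫h₀ ⇒ L = L₀·Dx.
L = (-1 - 4·x)·Dx + (1 + 5·x + 7·x^2 + 2·x^3)·Dx^2  (order 2).
h: a_k = 0, -2, -1, 0, 1/2, -6/5, 8/3, -6, 55/4, -32, …
ICs: h(0) = 0, h′(0) = -2.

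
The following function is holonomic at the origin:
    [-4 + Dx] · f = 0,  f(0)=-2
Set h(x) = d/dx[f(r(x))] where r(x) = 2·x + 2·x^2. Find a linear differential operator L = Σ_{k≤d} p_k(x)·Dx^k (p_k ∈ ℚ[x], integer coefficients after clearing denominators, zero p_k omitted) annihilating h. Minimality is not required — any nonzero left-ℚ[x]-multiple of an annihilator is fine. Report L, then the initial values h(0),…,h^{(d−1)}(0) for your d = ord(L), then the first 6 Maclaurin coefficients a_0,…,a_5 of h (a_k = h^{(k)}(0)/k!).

f: a_k = -2, -8, -16, -64/3, -64/3, -256/15, …
L₀ from L_f via x↦r, Dx↦r'^{-1}Dx.
Derive L from L₀ (diff closure).
L = (10 + 32·x + 32·x^2) + (-1 - 2·x)·Dx  (order 1).
h: a_k = -16, -160, -896, -11008/3, -36352/3, -510976/15, …
ICs: h(0) = -16.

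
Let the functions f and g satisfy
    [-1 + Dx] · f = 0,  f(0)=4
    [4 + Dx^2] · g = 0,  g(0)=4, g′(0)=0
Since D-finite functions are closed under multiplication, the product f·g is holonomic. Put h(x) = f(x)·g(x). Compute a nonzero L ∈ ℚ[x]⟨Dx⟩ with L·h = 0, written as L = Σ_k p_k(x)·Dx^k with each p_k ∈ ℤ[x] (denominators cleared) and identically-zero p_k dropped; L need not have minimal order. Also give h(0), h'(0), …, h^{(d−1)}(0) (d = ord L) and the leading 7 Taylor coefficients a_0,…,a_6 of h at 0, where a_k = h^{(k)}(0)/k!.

f: a_k = 4, 4, 2, 2/3, 1/6, 1/30, 1/180, …
g: a_k = 4, 0, -8, 0, 8/3, 0, -16/45, …
Product ⇒ symmetric product L₀, ord ≤ 2.
L = 5 - 2·Dx + Dx^2  (order 2).
h: a_k = 16, 16, -24, -88/3, -14/3, 82/15, 13/5, …
ICs: h(0) = 16, h′(0) = 16.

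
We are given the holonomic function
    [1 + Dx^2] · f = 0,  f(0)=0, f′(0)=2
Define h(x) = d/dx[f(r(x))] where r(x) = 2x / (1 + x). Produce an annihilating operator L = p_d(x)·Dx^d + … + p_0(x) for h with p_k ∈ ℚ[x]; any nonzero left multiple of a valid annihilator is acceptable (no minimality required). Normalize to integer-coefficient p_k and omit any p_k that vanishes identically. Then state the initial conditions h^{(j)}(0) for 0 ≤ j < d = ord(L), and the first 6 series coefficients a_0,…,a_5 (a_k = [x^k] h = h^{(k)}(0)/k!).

f: a_k = 0, 2, 0, -1/3, 0, 1/60, …
Substitute x→r, Dx→(1/r')Dx; clear ⇒ L₀.
Differentiate: ansatz ord ≤ ord L₀ ⇒ L.
L = (10 + 12·x + 6·x^2) + (6 + 18·x + 18·x^2 + 6·x^3)·Dx + (1 + 4·x + 6·x^2 + 4·x^3 + x^4)·Dx^2  (order 2).
h: a_k = 4, -8, 4, 16, -172/3, 120, …
ICs: h(0) = 4, h′(0) = -8.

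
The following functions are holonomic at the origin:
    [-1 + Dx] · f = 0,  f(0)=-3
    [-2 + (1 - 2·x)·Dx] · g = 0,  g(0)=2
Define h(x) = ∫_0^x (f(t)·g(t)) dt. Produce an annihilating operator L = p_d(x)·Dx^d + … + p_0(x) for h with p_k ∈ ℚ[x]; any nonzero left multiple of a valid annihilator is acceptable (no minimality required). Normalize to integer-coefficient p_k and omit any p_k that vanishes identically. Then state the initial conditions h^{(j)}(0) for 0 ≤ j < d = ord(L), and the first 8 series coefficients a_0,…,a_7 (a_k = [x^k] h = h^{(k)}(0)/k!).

L = (3 - 2·x)·Dx + (-1 + 2·x)·Dx^2  (order 2).
h: a_k = 0, -6, -9, -13, -79/4, -633/20, -6331/120, -75973/840, …
ICs: h(0) = 0, h′(0) = -6.

f: a_k = -3, -3, -3/2, -1/2, -1/8, -1/40, -1/240, -1/1680, …
g: a_k = 2, 4, 8, 16, 32, 64, 128, 256, …
Product ⇒ symmetric product L₀, ord ≤ 1.
h=∫h₀ ⇒ L = L₀·Dx.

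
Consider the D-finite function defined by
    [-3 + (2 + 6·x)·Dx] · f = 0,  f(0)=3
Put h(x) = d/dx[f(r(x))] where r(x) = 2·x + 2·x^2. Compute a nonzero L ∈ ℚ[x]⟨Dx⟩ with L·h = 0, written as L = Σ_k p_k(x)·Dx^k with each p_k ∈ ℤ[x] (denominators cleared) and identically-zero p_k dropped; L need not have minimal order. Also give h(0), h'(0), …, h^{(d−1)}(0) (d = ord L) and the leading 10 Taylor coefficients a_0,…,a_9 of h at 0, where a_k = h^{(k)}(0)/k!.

L = -1 + (-1 - 8·x - 18·x^2 - 12·x^3)·Dx  (order 1).
h: a_k = 9, -9, 81/2, -351/2, 6075/8, -26487/8, 233037/16, -1033479/16, 36918747/128, -165800115/128, …
ICs: h(0) = 9.

f: a_k = 3, 9/2, -27/8, 81/16, -1215/128, 5103/256, -45927/1024, 216513/2048, -8444007/32768, 42220035/65536, …
Change of var in L_f (x↦r) gives L₀.
h=h₀': d/dx-closure on L₀ ⇒ L.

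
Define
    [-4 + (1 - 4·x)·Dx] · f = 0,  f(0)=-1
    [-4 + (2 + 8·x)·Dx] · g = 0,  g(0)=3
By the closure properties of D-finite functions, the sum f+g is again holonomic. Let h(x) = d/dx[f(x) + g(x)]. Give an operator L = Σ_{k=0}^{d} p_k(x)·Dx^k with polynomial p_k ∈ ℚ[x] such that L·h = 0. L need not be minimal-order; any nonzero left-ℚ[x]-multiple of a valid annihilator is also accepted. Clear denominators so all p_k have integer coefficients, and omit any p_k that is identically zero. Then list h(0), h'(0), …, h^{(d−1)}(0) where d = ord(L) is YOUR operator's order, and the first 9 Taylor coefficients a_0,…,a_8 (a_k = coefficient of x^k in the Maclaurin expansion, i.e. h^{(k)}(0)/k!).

f: a_k = -1, -4, -16, -64, -256, -1024, -4096, -16384, -65536, …
g: a_k = 3, 6, -6, 12, -30, 84, -252, 792, -2574, …
h₀=f+g: left-lcm gives L₀, ord ≤ 2.
Derive L from L₀ (diff closure).
L = (-144 - 192·x) + (-42 - 432·x - 672·x^2)·Dx + (5 + 12·x - 80·x^2 - 192·x^3)·Dx^2  (order 2).
h: a_k = 2, -44, -156, -1144, -4700, -26088, -109144, -544880, -2282076, …
ICs: h(0) = 2, h′(0) = -44.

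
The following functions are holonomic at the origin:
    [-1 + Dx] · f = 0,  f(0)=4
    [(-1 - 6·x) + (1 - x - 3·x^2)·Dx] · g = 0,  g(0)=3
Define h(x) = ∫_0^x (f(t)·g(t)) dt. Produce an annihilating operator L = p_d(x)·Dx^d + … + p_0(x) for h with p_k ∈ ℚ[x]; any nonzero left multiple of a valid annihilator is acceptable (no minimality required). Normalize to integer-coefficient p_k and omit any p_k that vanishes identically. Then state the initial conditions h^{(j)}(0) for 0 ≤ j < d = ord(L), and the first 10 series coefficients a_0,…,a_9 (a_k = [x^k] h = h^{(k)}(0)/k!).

L = (2 + 5·x - 3·x^2)·Dx + (-1 + x + 3·x^2)·Dx^2  (order 2).
h: a_k = 0, 12, 12, 22, 35, 677/10, 3793/30, 106447/420, 850483/1680, 6298165/6048, …
ICs: h(0) = 0, h′(0) = 12.

f: a_k = 4, 4, 2, 2/3, 1/6, 1/30, 1/180, 1/1260, 1/10080, 1/90720, …
g: a_k = 3, 3, 12, 21, 57, 120, 291, 651, 1524, 3477, …
f·g: L₀ = L_f ⊗_s L_g, ord ≤ 1·1.
h=∫₀ˣh₀: take L = L₀·Dx.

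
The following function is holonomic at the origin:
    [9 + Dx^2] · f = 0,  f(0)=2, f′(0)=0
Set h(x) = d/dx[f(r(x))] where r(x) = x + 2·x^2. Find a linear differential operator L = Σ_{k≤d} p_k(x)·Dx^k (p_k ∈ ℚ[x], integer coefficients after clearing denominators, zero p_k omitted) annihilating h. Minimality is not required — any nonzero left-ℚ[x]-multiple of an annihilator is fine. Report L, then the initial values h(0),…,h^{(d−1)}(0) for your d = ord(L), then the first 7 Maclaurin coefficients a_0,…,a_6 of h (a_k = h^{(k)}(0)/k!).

L = (57 + 144·x + 864·x^2 + 2304·x^3 + 2304·x^4) + (-12 - 48·x)·Dx + (1 + 8·x + 16·x^2)·Dx^2  (order 2).
h: a_k = 0, -18, -108, -117, 270, 19197/20, 13419/10, …
ICs: h(0) = 0, h′(0) = -18.

f: a_k = 2, 0, -9, 0, 27/4, 0, -81/40, …
L₀ from L_f via x↦r, Dx↦r'^{-1}Dx.
Differentiate: ansatz ord ≤ ord L₀ ⇒ L.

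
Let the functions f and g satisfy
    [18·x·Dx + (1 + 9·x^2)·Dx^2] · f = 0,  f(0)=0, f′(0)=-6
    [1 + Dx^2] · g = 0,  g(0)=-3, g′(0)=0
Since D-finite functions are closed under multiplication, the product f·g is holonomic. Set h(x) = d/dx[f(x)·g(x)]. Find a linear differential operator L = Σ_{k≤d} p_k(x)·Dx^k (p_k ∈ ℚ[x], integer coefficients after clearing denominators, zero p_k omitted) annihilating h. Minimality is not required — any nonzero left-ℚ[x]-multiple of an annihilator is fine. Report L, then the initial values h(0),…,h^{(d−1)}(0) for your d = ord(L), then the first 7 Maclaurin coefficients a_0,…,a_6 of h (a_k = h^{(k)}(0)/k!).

L = (38998 + 738774·x^2 + 15162957·x^4 + 3032640·x^6 - 78732·x^8 - 1771470·x^10 + 531441·x^12) + (20772·x + 1033884·x^3 + 7902360·x^5 + 2624400·x^7 + 1180980·x^9 + 2125764·x^11)·Dx + (39368 + 755028·x^2 + 15369750·x^4 + 3887028·x^6 + 314928·x^8 - 1417176·x^10 + 1062882·x^12)·Dx^2 + (20772·x + 1033884·x^3 + 7902360·x^5 + 2624400·x^7 + 1180980·x^9 + 2125764·x^11)·Dx^3 + (370 + 16254·x^2 + 206793·x^4 + 854388·x^6 + 393660·x^8 + 354294·x^10 + 531441·x^12)·Dx^4  (order 4).
h: a_k = 18, 0, -189, 0, 6387/4, 0, -566341/40, …
ICs: h(0) = 18, h′(0) = 0, h′′(0) = -378, h′′′(0) = 0.

f: a_k = 0, -6, 0, 18, 0, -486/5, 0, …
g: a_k = -3, 0, 3/2, 0, -1/8, 0, 1/240, …
Product ⇒ symmetric product L₀, ord ≤ 4.
h₀' ⇒ L via d/dx closure of L₀.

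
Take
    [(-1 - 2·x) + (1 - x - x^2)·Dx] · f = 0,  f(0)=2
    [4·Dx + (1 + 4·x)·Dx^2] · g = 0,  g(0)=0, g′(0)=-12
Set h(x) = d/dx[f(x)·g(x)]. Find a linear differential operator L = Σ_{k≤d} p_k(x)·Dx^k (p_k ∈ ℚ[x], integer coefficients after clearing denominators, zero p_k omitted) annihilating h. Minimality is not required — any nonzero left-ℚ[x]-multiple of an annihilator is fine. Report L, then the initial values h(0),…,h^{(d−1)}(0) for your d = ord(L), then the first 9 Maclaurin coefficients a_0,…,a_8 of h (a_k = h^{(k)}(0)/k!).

L = (82 + 216·x + 288·x^2) + (-7 + 62·x + 264·x^2 + 224·x^3)·Dx + (-3 - 17·x - 9·x^2 + 52·x^3 + 32·x^4)·Dx^2  (order 2).
h: a_k = -24, 48, -384, 1120, -5384, 98976/5, -413736/5, 11376448/35, -9195072/7, …
ICs: h(0) = -24, h′(0) = 48.

f: a_k = 2, 2, 4, 6, 10, 16, 26, 42, 68, …
g: a_k = 0, -12, 24, -64, 192, -3072/5, 2048, -49152/7, 24576, …
Sym-product of L_f,L_g gives L₀ (≤ ord 2).
h₀' ⇒ L via d/dx closure of L₀.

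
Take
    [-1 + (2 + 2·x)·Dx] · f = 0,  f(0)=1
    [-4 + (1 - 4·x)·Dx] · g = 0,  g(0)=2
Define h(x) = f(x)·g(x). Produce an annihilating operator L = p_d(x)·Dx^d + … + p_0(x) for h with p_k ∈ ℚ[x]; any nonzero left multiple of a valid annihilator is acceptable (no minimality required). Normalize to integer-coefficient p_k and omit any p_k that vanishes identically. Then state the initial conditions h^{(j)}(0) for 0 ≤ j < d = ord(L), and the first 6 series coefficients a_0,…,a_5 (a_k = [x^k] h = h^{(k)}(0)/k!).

L = (9 + 4·x) + (-2 + 6·x + 8·x^2)·Dx  (order 1).
h: a_k = 2, 9, 143/4, 1145/8, 36635/64, 293087/128, …
ICs: h(0) = 2.

f: a_k = 1, 1/2, -1/8, 1/16, -5/128, 7/256, …
g: a_k = 2, 8, 32, 128, 512, 2048, …
L₀ := L_f ⊗_s L_g (sym. prod.), ord ≤ 1.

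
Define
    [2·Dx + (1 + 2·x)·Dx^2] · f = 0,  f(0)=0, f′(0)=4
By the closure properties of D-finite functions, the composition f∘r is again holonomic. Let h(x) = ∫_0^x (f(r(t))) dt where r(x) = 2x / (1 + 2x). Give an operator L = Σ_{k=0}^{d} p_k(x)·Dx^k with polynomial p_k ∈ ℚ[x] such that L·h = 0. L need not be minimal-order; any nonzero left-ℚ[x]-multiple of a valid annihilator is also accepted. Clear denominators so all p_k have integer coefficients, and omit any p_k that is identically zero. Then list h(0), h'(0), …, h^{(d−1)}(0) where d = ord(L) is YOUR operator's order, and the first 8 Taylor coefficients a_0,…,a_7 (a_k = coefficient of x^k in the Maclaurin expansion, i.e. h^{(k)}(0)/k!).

L = (8 + 24·x)·Dx^2 + (1 + 8·x + 12·x^2)·Dx^3  (order 3).
h: a_k = 0, 0, 4, -32/3, 104/3, -128, 7744/15, -6656/3, …
ICs: h(0) = 0, h′(0) = 0, h′′(0) = 8.

f: a_k = 0, 4, -4, 16/3, -8, 64/5, -64/3, 256/7, …
Substitute x→r, Dx→(1/r')Dx; clear ⇒ L₀.
h=∫h₀ ⇒ L = L₀·Dx.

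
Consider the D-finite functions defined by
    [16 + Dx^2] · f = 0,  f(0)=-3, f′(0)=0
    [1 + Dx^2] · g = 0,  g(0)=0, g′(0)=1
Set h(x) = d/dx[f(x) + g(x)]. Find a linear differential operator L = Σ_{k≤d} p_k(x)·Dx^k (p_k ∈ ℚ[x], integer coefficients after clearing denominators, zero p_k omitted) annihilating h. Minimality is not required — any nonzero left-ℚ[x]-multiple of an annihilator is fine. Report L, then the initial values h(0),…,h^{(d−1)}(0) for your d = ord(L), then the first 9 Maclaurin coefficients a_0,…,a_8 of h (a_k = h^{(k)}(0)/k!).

f: a_k = -3, 0, 24, 0, -32, 0, 256/15, 0, -512/105, …
g: a_k = 0, 1, 0, -1/6, 0, 1/120, 0, -1/5040, 0, …
h₀=f+g: left-lcm gives L₀, ord ≤ 4.
h₀' ⇒ L via d/dx closure of L₀.
L = 16 + 17·Dx^2 + Dx^4  (order 4).
h: a_k = 1, 48, -1/2, -128, 1/24, 512/5, -1/720, -4096/105, 1/40320, …
ICs: h(0) = 1, h′(0) = 48, h′′(0) = -1, h′′′(0) = -768.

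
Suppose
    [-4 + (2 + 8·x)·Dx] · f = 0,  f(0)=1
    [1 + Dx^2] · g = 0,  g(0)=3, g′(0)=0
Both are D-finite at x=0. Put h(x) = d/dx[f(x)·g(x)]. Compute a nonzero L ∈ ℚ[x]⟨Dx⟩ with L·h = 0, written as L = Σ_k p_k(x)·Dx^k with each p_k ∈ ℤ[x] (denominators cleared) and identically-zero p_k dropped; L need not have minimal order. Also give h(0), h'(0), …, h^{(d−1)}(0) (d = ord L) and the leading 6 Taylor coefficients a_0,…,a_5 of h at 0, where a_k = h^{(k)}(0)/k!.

f: a_k = 1, 2, -2, 4, -10, 28, …
g: a_k = 3, 0, -3/2, 0, 1/8, 0, …
Product ⇒ symmetric product L₀, ord ≤ 2.
Differentiate: ansatz ord ≤ ord L₀ ⇒ L.
L = (-7 + 336·x + 736·x^2 + 256·x^3 + 256·x^4) + (44 + 144·x - 192·x^2 - 256·x^3)·Dx + (13 + 112·x + 288·x^2 + 256·x^3 + 256·x^4)·Dx^2  (order 2).
h: a_k = 6, -15, 27, -215/2, 1565/4, -56941/40, …
ICs: h(0) = 6, h′(0) = -15.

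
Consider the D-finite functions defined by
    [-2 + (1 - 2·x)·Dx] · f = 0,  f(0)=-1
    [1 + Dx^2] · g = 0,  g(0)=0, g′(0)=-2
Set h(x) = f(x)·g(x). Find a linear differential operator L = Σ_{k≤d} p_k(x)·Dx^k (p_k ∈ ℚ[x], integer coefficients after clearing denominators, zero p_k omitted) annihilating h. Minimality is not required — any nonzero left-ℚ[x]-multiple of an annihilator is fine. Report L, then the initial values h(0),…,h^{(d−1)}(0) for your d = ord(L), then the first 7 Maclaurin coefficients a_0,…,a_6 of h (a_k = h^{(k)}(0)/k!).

f: a_k = -1, -2, -4, -8, -16, -32, -64, …
g: a_k = 0, -2, 0, 1/3, 0, -1/60, 0, …
Sym-product of L_f,L_g gives L₀ (≤ ord 2).
L = (-1 + 2·x) + 4·Dx + (-1 + 2·x)·Dx^2  (order 2).
h: a_k = 0, 2, 4, 23/3, 46/3, 1841/60, 1841/30, …
ICs: h(0) = 0, h′(0) = 2.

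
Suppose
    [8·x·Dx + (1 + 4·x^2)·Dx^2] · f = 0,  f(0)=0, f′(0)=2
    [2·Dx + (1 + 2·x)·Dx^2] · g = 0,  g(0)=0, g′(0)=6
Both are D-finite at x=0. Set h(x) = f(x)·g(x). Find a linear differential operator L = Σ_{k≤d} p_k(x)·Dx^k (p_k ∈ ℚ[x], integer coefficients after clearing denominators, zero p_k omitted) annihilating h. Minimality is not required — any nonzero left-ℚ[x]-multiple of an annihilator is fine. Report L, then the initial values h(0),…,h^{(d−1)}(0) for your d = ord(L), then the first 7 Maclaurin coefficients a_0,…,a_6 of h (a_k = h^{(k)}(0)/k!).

L = (192 + 704·x + 2560·x^2 + 9984·x^3 + 15360·x^4 + 13312·x^5 + 4096·x^7)·Dx + (72 + 992·x + 4928·x^2 + 15488·x^3 + 34816·x^4 + 47616·x^5 + 35840·x^6 + 6144·x^7 + 14336·x^8)·Dx^2 + (24 + 256·x + 1536·x^2 + 4992·x^3 + 11520·x^4 + 19968·x^5 + 24576·x^6 + 18432·x^7 + 6144·x^8 + 8192·x^9)·Dx^3 + (5 + 36·x + 148·x^2 + 448·x^3 + 1056·x^4 + 1920·x^5 + 2688·x^6 + 3072·x^7 + 2304·x^8 + 1024·x^9 + 1024·x^10)·Dx^4  (order 4).
h: a_k = 0, 0, 12, -12, 0, -8, 832/15, …
ICs: h(0) = 0, h′(0) = 0, h′′(0) = 24, h′′′(0) = -72.

f: a_k = 0, 2, 0, -8/3, 0, 32/5, 0, …
g: a_k = 0, 6, -6, 8, -12, 96/5, -32, …
h₀=f·g: eliminate ⇒ L₀, order ≤ 2·2.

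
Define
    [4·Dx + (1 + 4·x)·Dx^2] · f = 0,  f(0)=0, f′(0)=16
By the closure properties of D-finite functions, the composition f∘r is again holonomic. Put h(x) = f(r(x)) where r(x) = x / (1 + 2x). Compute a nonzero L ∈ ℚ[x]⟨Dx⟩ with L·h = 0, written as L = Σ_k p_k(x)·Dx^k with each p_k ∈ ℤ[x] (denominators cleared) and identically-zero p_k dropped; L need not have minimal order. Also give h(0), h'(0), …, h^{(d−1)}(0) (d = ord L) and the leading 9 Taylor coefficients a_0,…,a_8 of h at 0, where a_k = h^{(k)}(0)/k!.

f: a_k = 0, 16, -32, 256/3, -256, 4096/5, -8192/3, 65536/7, -32768, …
Substitute x→r, Dx→(1/r')Dx; clear ⇒ L₀.
L = (8 + 24·x)·Dx + (1 + 8·x + 12·x^2)·Dx^2  (order 2).
h: a_k = 0, 16, -64, 832/3, -1280, 30976/5, -93184/3, 1119232/7, -839680, …
ICs: h(0) = 0, h′(0) = 16.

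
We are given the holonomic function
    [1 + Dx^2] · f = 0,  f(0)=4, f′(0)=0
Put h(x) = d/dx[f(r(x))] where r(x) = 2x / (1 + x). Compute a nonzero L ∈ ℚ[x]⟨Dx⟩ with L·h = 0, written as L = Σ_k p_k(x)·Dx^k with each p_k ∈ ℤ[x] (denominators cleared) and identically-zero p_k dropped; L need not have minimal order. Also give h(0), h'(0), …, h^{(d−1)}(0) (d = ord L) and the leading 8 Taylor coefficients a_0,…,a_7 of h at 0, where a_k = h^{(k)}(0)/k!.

L = (10 + 12·x + 6·x^2) + (6 + 18·x + 18·x^2 + 6·x^3)·Dx + (1 + 4·x + 6·x^2 + 4·x^3 + x^4)·Dx^2  (order 2).
h: a_k = 0, -16, 48, -256/3, 320/3, -1232/15, -112/5, 75328/315, …
ICs: h(0) = 0, h′(0) = -16.

f: a_k = 4, 0, -2, 0, 1/6, 0, -1/180, 0, …
f∘r: x↦r, Dx↦Dx/r' in L_f ⇒ L₀.
Differentiate: ansatz ord ≤ ord L₀ ⇒ L.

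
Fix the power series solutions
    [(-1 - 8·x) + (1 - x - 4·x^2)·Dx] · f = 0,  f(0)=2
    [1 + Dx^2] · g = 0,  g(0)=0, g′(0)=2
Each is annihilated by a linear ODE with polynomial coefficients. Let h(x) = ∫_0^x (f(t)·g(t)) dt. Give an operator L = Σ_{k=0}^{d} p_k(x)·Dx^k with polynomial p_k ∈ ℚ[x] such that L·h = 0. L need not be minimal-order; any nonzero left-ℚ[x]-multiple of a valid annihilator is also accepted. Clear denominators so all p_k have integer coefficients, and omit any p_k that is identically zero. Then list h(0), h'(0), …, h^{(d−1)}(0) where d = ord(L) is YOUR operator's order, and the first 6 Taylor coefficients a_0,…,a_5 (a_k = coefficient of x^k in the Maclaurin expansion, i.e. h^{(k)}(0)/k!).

L = (7 + x + 4·x^2)·Dx + (2 + 16·x)·Dx^2 + (-1 + x + 4·x^2)·Dx^3  (order 3).
h: a_k = 0, 0, 2, 4/3, 29/6, 106/15, …
ICs: h(0) = 0, h′(0) = 0, h′′(0) = 4.

f: a_k = 2, 2, 10, 18, 58, 130, …
g: a_k = 0, 2, 0, -1/3, 0, 1/60, …
f·g: L₀ = L_f ⊗_s L_g, ord ≤ 1·2.
h=∫h₀ ⇒ L = L₀·Dx.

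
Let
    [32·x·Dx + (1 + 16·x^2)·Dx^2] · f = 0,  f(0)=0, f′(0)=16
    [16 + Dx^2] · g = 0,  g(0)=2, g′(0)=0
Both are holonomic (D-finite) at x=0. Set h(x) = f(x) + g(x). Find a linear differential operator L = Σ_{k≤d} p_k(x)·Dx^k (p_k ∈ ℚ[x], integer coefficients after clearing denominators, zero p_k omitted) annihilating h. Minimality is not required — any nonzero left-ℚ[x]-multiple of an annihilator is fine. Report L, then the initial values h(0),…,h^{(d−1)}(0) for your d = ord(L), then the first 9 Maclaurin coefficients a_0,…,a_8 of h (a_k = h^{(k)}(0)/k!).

f: a_k = 0, 16, 0, -256/3, 0, 4096/5, 0, -65536/7, 0, …
g: a_k = 2, 0, -16, 0, 64/3, 0, -512/45, 0, 1024/315, …
f+g: L₀ = lclm(L_f,L_g), ord ≤ 2+2.
L = (-5632·x + 114688·x^3 + 131072·x^5)·Dx + (-16 + 1792·x^2 + 36864·x^4 + 65536·x^6)·Dx^2 + (-352·x + 7168·x^3 + 8192·x^5)·Dx^3 + (-1 + 112·x^2 + 2304·x^4 + 4096·x^6)·Dx^4  (order 4).
h: a_k = 2, 16, -16, -256/3, 64/3, 4096/5, -512/45, -65536/7, 1024/315, …
ICs: h(0) = 2, h′(0) = 16, h′′(0) = -32, h′′′(0) = -512.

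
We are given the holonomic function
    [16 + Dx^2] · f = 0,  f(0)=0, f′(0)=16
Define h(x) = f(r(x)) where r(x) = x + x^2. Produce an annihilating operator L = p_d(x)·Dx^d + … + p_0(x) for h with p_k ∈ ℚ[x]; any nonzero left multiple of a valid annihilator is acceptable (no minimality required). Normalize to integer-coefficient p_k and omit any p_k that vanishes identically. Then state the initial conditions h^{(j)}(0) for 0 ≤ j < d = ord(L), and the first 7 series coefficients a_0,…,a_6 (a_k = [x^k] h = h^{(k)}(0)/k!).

L = (16 + 96·x + 192·x^2 + 128·x^3) - 2·Dx + (1 + 2·x)·Dx^2  (order 2).
h: a_k = 0, 16, 16, -128/3, -128, -1408/15, 128, …
ICs: h(0) = 0, h′(0) = 16.

f: a_k = 0, 16, 0, -128/3, 0, 512/15, 0, …
Change of var in L_f (x↦r) gives L₀.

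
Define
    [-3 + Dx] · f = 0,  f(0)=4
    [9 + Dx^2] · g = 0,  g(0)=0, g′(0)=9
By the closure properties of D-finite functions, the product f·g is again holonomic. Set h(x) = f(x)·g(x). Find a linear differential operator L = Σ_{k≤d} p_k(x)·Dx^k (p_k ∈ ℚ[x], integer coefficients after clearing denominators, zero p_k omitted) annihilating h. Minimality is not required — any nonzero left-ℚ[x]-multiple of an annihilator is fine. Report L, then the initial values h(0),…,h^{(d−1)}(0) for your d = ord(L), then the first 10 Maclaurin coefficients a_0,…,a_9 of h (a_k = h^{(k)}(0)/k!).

L = 18 - 6·Dx + Dx^2  (order 2).
h: a_k = 0, 36, 108, 108, 0, -486/5, -486/5, -1458/35, 0, 729/70, …
ICs: h(0) = 0, h′(0) = 36.

f: a_k = 4, 12, 18, 18, 27/2, 81/10, 81/20, 243/140, 729/1120, 243/1120, …
g: a_k = 0, 9, 0, -27/2, 0, 243/40, 0, -729/560, 0, 729/4480, …
f·g: L₀ = L_f ⊗_s L_g, ord ≤ 1·2.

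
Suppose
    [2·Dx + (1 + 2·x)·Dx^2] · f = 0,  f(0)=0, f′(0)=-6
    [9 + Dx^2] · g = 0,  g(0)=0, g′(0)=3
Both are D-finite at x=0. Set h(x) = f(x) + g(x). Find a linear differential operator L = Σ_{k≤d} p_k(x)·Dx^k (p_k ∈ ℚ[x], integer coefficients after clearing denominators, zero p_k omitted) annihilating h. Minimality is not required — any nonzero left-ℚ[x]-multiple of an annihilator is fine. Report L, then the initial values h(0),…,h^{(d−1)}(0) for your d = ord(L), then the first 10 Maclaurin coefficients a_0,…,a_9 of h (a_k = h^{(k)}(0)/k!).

L = (594 + 648·x + 648·x^2)·Dx + (153 + 630·x + 972·x^2 + 648·x^3)·Dx^2 + (66 + 72·x + 72·x^2)·Dx^3 + (17 + 70·x + 108·x^2 + 72·x^3)·Dx^4  (order 4).
h: a_k = 0, -3, 6, -25/2, 12, -687/40, 32, -30963/560, 96, -2293031/13440, …
ICs: h(0) = 0, h′(0) = -3, h′′(0) = 12, h′′′(0) = -75.

f: a_k = 0, -6, 6, -8, 12, -96/5, 32, -384/7, 96, -512/3, …
g: a_k = 0, 3, 0, -9/2, 0, 81/40, 0, -243/560, 0, 243/4480, …
L₀ := lclm(L_f,L_g); ord L₀ ≤ 2+2.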